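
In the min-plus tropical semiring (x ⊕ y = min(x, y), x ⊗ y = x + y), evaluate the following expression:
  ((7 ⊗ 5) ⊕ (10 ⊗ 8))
((7 ⊗ 5) ⊕ (10 ⊗ 8)) = 12

Expand innermost to outermost. Recall ⊕ takes the minimum of its arguments and ⊗ takes their sum. Working out the expression ((7 ⊗ 5) ⊕ (10 ⊗ 8)) gives 12.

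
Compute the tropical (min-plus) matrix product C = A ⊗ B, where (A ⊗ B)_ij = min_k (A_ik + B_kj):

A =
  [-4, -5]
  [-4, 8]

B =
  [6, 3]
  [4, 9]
A ⊗ B =
  [-1, -1]
  [2, -1]

Apply the min-plus product entry-by-entry:
  C[0][0] = min over k of (A[0][0] + B[0][0] = -4 + 6 = 2, A[0][1] + B[1][0] = -5 + 4 = -1) = -1 (attained at k = 1)
  C[0][1] = min over k of (A[0][0] + B[0][1] = -4 + 3 = -1, A[0][1] + B[1][1] = -5 + 9 = 4) = -1 (attained at k = 0)
  C[1][0] = min over k of (A[1][0] + B[0][0] = -4 + 6 = 2, A[1][1] + B[1][0] = 8 + 4 = 12) = 2 (attained at k = 0)
  C[1][1] = min over k of (A[1][0] + B[0][1] = -4 + 3 = -1, A[1][1] + B[1][1] = 8 + 9 = 17) = -1 (attained at k = 0)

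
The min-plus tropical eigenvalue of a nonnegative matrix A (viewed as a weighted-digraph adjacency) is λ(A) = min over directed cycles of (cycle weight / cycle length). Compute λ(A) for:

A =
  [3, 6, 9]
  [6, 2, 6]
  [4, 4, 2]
λ(A) = 2

Enumerate directed cycles and compute their means (weight / length). Sample:
  cycle 0 → 0: weight = 3, length = 1, mean = 3/1 ≈ 3.000
  cycle 1 → 1: weight = 2, length = 1, mean = 2/1 ≈ 2.000
  cycle 2 → 2: weight = 2, length = 1, mean = 2/1 ≈ 2.000
  cycle 0 → 1 → 0: weight = 12, length = 2, mean = 12/2 ≈ 6.000
  cycle 0 → 2 → 0: weight = 13, length = 2, mean = 13/2 ≈ 6.500
  cycle 1 → 0 → 1: weight = 12, length = 2, mean = 12/2 ≈ 6.000
Minimum mean = 2.000, attained e.g. along the cycle 1 → 1 with weight 2 and length 1. So λ(A) = 2/1 = 2.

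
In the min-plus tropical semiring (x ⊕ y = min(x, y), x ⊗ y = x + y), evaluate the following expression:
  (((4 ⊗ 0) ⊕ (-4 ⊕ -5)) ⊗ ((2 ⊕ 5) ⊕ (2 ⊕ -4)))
(((4 ⊗ 0) ⊕ (-4 ⊕ -5)) ⊗ ((2 ⊕ 5) ⊕ (2 ⊕ -4))) = -9

Expand innermost to outermost. Recall ⊕ takes the minimum of its arguments and ⊗ takes their sum. Working out the expression (((4 ⊗ 0) ⊕ (-4 ⊕ -5)) ⊗ ((2 ⊕ 5) ⊕ (2 ⊕ -4))) gives -9.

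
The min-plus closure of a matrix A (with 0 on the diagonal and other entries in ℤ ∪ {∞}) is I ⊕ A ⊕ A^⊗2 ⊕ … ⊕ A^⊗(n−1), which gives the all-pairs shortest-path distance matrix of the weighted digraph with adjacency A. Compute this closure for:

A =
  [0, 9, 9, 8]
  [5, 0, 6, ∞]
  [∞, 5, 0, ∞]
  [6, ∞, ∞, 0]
Closure =
  [0, 9, 9, 8]
  [5, 0, 6, 13]
  [10, 5, 0, 18]
  [6, 15, 15, 0]

This is the Floyd-Warshall all-pairs shortest-path computation. For each intermediate vertex k = 0, 1, …, 3, update dist[i][j] ← min(dist[i][j], dist[i][k] + dist[k][j]). The final matrix gives, for each (i, j), the minimum total weight of any directed path from i to j (possibly empty when i = j).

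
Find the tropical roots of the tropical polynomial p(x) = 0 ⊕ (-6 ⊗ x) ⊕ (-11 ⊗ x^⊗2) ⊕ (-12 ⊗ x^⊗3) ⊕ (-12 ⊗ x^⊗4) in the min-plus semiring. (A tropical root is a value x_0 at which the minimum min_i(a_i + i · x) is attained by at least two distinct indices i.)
Roots: {0, 1, 5, 6}

Each tropical root is a break point of the lower envelope of the lines y = a_i + i · x (there are 5 lines, with slopes 0, 1, ..., 4). Only the lines that attain the minimum somewhere contribute to roots; other lines are dominated. Here the surviving (envelope) indices are i = 4, i = 3, i = 2, i = 1, i = 0.
Intersections between consecutive envelope lines give the roots: for adjacent envelope indices i < j the intersection is x = (a_i − a_j) / (j − i). Reading off the sorted break points: {0, 1, 5, 6}.
Verification: at each break x_0, at least two indices attain the minimum of min_i(a_i + i · x_0).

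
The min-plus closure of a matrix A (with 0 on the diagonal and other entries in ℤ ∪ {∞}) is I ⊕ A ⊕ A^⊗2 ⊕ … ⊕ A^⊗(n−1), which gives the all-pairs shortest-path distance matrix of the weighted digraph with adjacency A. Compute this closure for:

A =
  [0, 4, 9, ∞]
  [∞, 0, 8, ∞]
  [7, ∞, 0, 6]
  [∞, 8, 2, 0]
Closure =
  [0, 4, 9, 15]
  [15, 0, 8, 14]
  [7, 11, 0, 6]
  [9, 8, 2, 0]

This is the Floyd-Warshall all-pairs shortest-path computation. For each intermediate vertex k = 0, 1, …, 3, update dist[i][j] ← min(dist[i][j], dist[i][k] + dist[k][j]). The final matrix gives, for each (i, j), the minimum total weight of any directed path from i to j (possibly empty when i = j).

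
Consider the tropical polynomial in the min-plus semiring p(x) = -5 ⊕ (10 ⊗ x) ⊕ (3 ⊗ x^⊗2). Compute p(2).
p(2) = -5

A tropical monomial a ⊗ x^⊗i evaluates to a + i · x. Evaluating each term at x = 2:
  Term 0 contributes -5 + 0 · 2 = -5
  Term 1 contributes 10 + 1 · 2 = 12
  Term 2 contributes 3 + 2 · 2 = 7
p(2) = ⊕ of these = min[-5, 12, 7] = -5.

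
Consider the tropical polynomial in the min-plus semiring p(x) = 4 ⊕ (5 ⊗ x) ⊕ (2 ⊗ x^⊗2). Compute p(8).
p(8) = 4

A tropical monomial a ⊗ x^⊗i evaluates to a + i · x. Evaluating each term at x = 8:
  Term 0 contributes 4 + 0 · 8 = 4
  Term 1 contributes 5 + 1 · 8 = 13
  Term 2 contributes 2 + 2 · 8 = 18
p(8) = ⊕ of these = min[4, 13, 18] = 4.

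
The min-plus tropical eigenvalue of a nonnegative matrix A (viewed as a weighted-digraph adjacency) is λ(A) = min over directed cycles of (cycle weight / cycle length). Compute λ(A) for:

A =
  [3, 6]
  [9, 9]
λ(A) = 3

Enumerate directed cycles and compute their means (weight / length). Sample:
  cycle 0 → 0: weight = 3, length = 1, mean = 3/1 ≈ 3.000
  cycle 1 → 1: weight = 9, length = 1, mean = 9/1 ≈ 9.000
  cycle 0 → 1 → 0: weight = 15, length = 2, mean = 15/2 ≈ 7.500
  cycle 1 → 0 → 1: weight = 15, length = 2, mean = 15/2 ≈ 7.500
Minimum mean = 3.000, attained e.g. along the cycle 0 → 0 with weight 3 and length 1. So λ(A) = 3/1 = 3.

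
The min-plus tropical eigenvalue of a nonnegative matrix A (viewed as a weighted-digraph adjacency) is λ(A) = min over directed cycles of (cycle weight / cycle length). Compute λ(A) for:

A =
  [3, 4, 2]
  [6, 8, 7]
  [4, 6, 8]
λ(A) = 3

Enumerate directed cycles and compute their means (weight / length). Sample:
  cycle 0 → 0: weight = 3, length = 1, mean = 3/1 ≈ 3.000
  cycle 1 → 1: weight = 8, length = 1, mean = 8/1 ≈ 8.000
  cycle 2 → 2: weight = 8, length = 1, mean = 8/1 ≈ 8.000
  cycle 0 → 1 → 0: weight = 10, length = 2, mean = 10/2 ≈ 5.000
  cycle 0 → 2 → 0: weight = 6, length = 2, mean = 6/2 ≈ 3.000
  cycle 1 → 0 → 1: weight = 10, length = 2, mean = 10/2 ≈ 5.000
Minimum mean = 3.000, attained e.g. along the cycle 0 → 0 with weight 3 and length 1. So λ(A) = 3/1 = 3.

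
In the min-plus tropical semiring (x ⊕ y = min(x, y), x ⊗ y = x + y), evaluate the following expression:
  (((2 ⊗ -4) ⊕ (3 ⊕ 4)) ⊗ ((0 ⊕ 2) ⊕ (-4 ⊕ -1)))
(((2 ⊗ -4) ⊕ (3 ⊕ 4)) ⊗ ((0 ⊕ 2) ⊕ (-4 ⊕ -1))) = -6

Expand innermost to outermost. Recall ⊕ takes the minimum of its arguments and ⊗ takes their sum. Working out the expression (((2 ⊗ -4) ⊕ (3 ⊕ 4)) ⊗ ((0 ⊕ 2) ⊕ (-4 ⊕ -1))) gives -6.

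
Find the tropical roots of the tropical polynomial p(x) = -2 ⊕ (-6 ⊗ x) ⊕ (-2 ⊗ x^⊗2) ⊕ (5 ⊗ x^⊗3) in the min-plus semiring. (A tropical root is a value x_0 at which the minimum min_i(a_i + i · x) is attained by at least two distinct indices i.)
Roots: {-7, -4, 4}

Each tropical root is a break point of the lower envelope of the lines y = a_i + i · x (there are 4 lines, with slopes 0, 1, ..., 3). Only the lines that attain the minimum somewhere contribute to roots; other lines are dominated. Here the surviving (envelope) indices are i = 3, i = 2, i = 1, i = 0.
Intersections between consecutive envelope lines give the roots: for adjacent envelope indices i < j the intersection is x = (a_i − a_j) / (j − i). Reading off the sorted break points: {-7, -4, 4}.
Verification: at each break x_0, at least two indices attain the minimum of min_i(a_i + i · x_0).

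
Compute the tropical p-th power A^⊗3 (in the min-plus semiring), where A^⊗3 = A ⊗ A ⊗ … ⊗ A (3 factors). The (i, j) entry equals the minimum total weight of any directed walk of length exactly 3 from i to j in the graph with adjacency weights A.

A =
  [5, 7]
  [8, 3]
A^⊗3 =
  [15, 13]
  [14, 9]

Each entry (A^⊗3)_ij equals the minimum over all length-3 walks i = v_0 → v_1 → … → v_3 = j of Σ_t A[v_t][v_{t+1}]. For example, for (i, j) = (0, 1) we minimise over 4 possible intermediate vertex sequences; the minimum is 13, attained along the walk 0 → 1 → 1 → 1.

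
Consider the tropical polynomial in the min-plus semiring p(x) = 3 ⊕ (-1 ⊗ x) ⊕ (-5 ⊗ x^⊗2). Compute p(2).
p(2) = -1

A tropical monomial a ⊗ x^⊗i evaluates to a + i · x. Evaluating each term at x = 2:
  Term 0 contributes 3 + 0 · 2 = 3
  Term 1 contributes -1 + 1 · 2 = 1
  Term 2 contributes -5 + 2 · 2 = -1
p(2) = ⊕ of these = min[3, 1, -1] = -1.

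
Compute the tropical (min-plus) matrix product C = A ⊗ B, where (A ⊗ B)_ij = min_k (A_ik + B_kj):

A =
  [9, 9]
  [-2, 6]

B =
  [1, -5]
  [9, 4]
A ⊗ B =
  [10, 4]
  [-1, -7]

Apply the min-plus product entry-by-entry:
  C[0][0] = min over k of (A[0][0] + B[0][0] = 9 + 1 = 10, A[0][1] + B[1][0] = 9 + 9 = 18) = 10 (attained at k = 0)
  C[0][1] = min over k of (A[0][0] + B[0][1] = 9 + -5 = 4, A[0][1] + B[1][1] = 9 + 4 = 13) = 4 (attained at k = 0)
  C[1][0] = min over k of (A[1][0] + B[0][0] = -2 + 1 = -1, A[1][1] + B[1][0] = 6 + 9 = 15) = -1 (attained at k = 0)
  C[1][1] = min over k of (A[1][0] + B[0][1] = -2 + -5 = -7, A[1][1] + B[1][1] = 6 + 4 = 10) = -7 (attained at k = 0)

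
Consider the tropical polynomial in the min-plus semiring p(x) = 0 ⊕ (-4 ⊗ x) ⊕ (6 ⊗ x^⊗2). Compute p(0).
p(0) = -4

A tropical monomial a ⊗ x^⊗i evaluates to a + i · x. Evaluating each term at x = 0:
  Term 0 contributes 0 + 0 · 0 = 0
  Term 1 contributes -4 + 1 · 0 = -4
  Term 2 contributes 6 + 2 · 0 = 6
p(0) = ⊕ of these = min[0, -4, 6] = -4.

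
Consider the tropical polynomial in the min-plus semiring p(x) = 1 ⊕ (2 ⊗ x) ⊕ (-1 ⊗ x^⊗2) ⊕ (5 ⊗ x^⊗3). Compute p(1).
p(1) = 1

A tropical monomial a ⊗ x^⊗i evaluates to a + i · x. Evaluating each term at x = 1:
  Term 0 contributes 1 + 0 · 1 = 1
  Term 1 contributes 2 + 1 · 1 = 3
  Term 2 contributes -1 + 2 · 1 = 1
  Term 3 contributes 5 + 3 · 1 = 8
p(1) = ⊕ of these = min[1, 3, 1, 8] = 1.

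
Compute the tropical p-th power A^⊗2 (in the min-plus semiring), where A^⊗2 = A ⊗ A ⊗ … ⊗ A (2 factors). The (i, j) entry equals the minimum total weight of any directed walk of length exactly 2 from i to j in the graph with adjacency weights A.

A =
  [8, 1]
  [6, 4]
A^⊗2 =
  [7, 5]
  [10, 7]

Each entry (A^⊗2)_ij equals the minimum over all length-2 walks i = v_0 → v_1 → … → v_2 = j of Σ_t A[v_t][v_{t+1}]. For example, for (i, j) = (0, 1) we minimise over 2 possible intermediate vertex sequences; the minimum is 5, attained along the walk 0 → 1 → 1.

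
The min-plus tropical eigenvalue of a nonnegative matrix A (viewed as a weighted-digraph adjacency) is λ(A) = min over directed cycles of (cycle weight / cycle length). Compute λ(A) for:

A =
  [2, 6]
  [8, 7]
λ(A) = 2

Enumerate directed cycles and compute their means (weight / length). Sample:
  cycle 0 → 0: weight = 2, length = 1, mean = 2/1 ≈ 2.000
  cycle 1 → 1: weight = 7, length = 1, mean = 7/1 ≈ 7.000
  cycle 0 → 1 → 0: weight = 14, length = 2, mean = 14/2 ≈ 7.000
  cycle 1 → 0 → 1: weight = 14, length = 2, mean = 14/2 ≈ 7.000
Minimum mean = 2.000, attained e.g. along the cycle 0 → 0 with weight 2 and length 1. So λ(A) = 2/1 = 2.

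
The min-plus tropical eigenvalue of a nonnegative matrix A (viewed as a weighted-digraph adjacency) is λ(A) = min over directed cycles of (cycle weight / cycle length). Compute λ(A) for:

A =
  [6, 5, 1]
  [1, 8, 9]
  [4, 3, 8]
λ(A) = 5/3

Enumerate directed cycles and compute their means (weight / length). Sample:
  cycle 0 → 0: weight = 6, length = 1, mean = 6/1 ≈ 6.000
  cycle 1 → 1: weight = 8, length = 1, mean = 8/1 ≈ 8.000
  cycle 2 → 2: weight = 8, length = 1, mean = 8/1 ≈ 8.000
  cycle 0 → 1 → 0: weight = 6, length = 2, mean = 6/2 ≈ 3.000
  cycle 0 → 2 → 0: weight = 5, length = 2, mean = 5/2 ≈ 2.500
  cycle 1 → 0 → 1: weight = 6, length = 2, mean = 6/2 ≈ 3.000
Minimum mean = 1.667, attained e.g. along the cycle 0 → 2 → 1 → 0 with weight 5 and length 3. So λ(A) = 5/3 = 5/3.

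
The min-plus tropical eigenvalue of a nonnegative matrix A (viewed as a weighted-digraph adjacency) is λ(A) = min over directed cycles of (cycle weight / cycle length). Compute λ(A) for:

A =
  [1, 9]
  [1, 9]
λ(A) = 1

Enumerate directed cycles and compute their means (weight / length). Sample:
  cycle 0 → 0: weight = 1, length = 1, mean = 1/1 ≈ 1.000
  cycle 1 → 1: weight = 9, length = 1, mean = 9/1 ≈ 9.000
  cycle 0 → 1 → 0: weight = 10, length = 2, mean = 10/2 ≈ 5.000
  cycle 1 → 0 → 1: weight = 10, length = 2, mean = 10/2 ≈ 5.000
Minimum mean = 1.000, attained e.g. along the cycle 0 → 0 with weight 1 and length 1. So λ(A) = 1/1 = 1.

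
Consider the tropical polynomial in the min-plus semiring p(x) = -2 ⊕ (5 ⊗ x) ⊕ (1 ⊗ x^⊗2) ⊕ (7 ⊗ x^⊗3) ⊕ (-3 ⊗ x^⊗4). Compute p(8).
p(8) = -2

A tropical monomial a ⊗ x^⊗i evaluates to a + i · x. Evaluating each term at x = 8:
  Term 0 contributes -2 + 0 · 8 = -2
  Term 1 contributes 5 + 1 · 8 = 13
  Term 2 contributes 1 + 2 · 8 = 17
  Term 3 contributes 7 + 3 · 8 = 31
  Term 4 contributes -3 + 4 · 8 = 29
p(8) = ⊕ of these = min[-2, 13, 17, 31, 29] = -2.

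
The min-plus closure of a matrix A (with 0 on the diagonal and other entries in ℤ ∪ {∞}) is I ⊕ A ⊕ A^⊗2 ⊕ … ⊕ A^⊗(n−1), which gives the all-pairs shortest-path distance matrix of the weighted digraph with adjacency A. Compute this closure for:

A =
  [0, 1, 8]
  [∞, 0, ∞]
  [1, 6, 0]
Closure =
  [0, 1, 8]
  [∞, 0, ∞]
  [1, 2, 0]

This is the Floyd-Warshall all-pairs shortest-path computation. For each intermediate vertex k = 0, 1, …, 2, update dist[i][j] ← min(dist[i][j], dist[i][k] + dist[k][j]). The final matrix gives, for each (i, j), the minimum total weight of any directed path from i to j (possibly empty when i = j).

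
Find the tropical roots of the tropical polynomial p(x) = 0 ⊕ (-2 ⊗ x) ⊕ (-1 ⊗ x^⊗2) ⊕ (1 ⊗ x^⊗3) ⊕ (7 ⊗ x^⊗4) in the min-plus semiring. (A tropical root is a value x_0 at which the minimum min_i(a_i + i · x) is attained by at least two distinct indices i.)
Roots: {-6, -2, -1, 2}

Each tropical root is a break point of the lower envelope of the lines y = a_i + i · x (there are 5 lines, with slopes 0, 1, ..., 4). Only the lines that attain the minimum somewhere contribute to roots; other lines are dominated. Here the surviving (envelope) indices are i = 4, i = 3, i = 2, i = 1, i = 0.
Intersections between consecutive envelope lines give the roots: for adjacent envelope indices i < j the intersection is x = (a_i − a_j) / (j − i). Reading off the sorted break points: {-6, -2, -1, 2}.
Verification: at each break x_0, at least two indices attain the minimum of min_i(a_i + i · x_0).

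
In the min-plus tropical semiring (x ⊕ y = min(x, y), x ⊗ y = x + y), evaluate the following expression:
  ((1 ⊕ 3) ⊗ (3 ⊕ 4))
((1 ⊕ 3) ⊗ (3 ⊕ 4)) = 4

Expand innermost to outermost. Recall ⊕ takes the minimum of its arguments and ⊗ takes their sum. Working out the expression ((1 ⊕ 3) ⊗ (3 ⊕ 4)) gives 4.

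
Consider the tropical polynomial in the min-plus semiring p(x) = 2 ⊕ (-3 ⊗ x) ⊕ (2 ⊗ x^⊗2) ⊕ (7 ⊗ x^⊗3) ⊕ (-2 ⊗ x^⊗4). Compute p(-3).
p(-3) = -14

A tropical monomial a ⊗ x^⊗i evaluates to a + i · x. Evaluating each term at x = -3:
  Term 0 contributes 2 + 0 · -3 = 2
  Term 1 contributes -3 + 1 · -3 = -6
  Term 2 contributes 2 + 2 · -3 = -4
  Term 3 contributes 7 + 3 · -3 = -2
  Term 4 contributes -2 + 4 · -3 = -14
p(-3) = ⊕ of these = min[2, -6, -4, -2, -14] = -14.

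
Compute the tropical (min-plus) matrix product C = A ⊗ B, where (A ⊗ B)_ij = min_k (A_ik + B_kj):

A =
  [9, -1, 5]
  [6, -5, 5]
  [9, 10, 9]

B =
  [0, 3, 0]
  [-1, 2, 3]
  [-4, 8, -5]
A ⊗ B =
  [-2, 1, 0]
  [-6, -3, -2]
  [5, 12, 4]

Apply the min-plus product entry-by-entry:
  C[0][0] = min over k of (A[0][0] + B[0][0] = 9 + 0 = 9, A[0][1] + B[1][0] = -1 + -1 = -2, A[0][2] + B[2][0] = 5 + -4 = 1) = -2 (attained at k = 1)
  C[0][1] = min over k of (A[0][0] + B[0][1] = 9 + 3 = 12, A[0][1] + B[1][1] = -1 + 2 = 1, A[0][2] + B[2][1] = 5 + 8 = 13) = 1 (attained at k = 1)
  C[0][2] = min over k of (A[0][0] + B[0][2] = 9 + 0 = 9, A[0][1] + B[1][2] = -1 + 3 = 2, A[0][2] + B[2][2] = 5 + -5 = 0) = 0 (attained at k = 2)
  C[1][0] = min over k of (A[1][0] + B[0][0] = 6 + 0 = 6, A[1][1] + B[1][0] = -5 + -1 = -6, A[1][2] + B[2][0] = 5 + -4 = 1) = -6 (attained at k = 1)
  C[1][1] = min over k of (A[1][0] + B[0][1] = 6 + 3 = 9, A[1][1] + B[1][1] = -5 + 2 = -3, A[1][2] + B[2][1] = 5 + 8 = 13) = -3 (attained at k = 1)
  C[1][2] = min over k of (A[1][0] + B[0][2] = 6 + 0 = 6, A[1][1] + B[1][2] = -5 + 3 = -2, A[1][2] + B[2][2] = 5 + -5 = 0) = -2 (attained at k = 1)
  C[2][0] = min over k of (A[2][0] + B[0][0] = 9 + 0 = 9, A[2][1] + B[1][0] = 10 + -1 = 9, A[2][2] + B[2][0] = 9 + -4 = 5) = 5 (attained at k = 2)
  C[2][1] = min over k of (A[2][0] + B[0][1] = 9 + 3 = 12, A[2][1] + B[1][1] = 10 + 2 = 12, A[2][2] + B[2][1] = 9 + 8 = 17) = 12 (attained at k = 0)
  C[2][2] = min over k of (A[2][0] + B[0][2] = 9 + 0 = 9, A[2][1] + B[1][2] = 10 + 3 = 13, A[2][2] + B[2][2] = 9 + -5 = 4) = 4 (attained at k = 2)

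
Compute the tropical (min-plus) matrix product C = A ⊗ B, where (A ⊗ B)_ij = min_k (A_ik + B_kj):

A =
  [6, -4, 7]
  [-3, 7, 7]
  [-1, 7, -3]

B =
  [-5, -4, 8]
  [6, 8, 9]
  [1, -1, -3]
A ⊗ B =
  [1, 2, 4]
  [-8, -7, 4]
  [-6, -5, -6]

Apply the min-plus product entry-by-entry:
  C[0][0] = min over k of (A[0][0] + B[0][0] = 6 + -5 = 1, A[0][1] + B[1][0] = -4 + 6 = 2, A[0][2] + B[2][0] = 7 + 1 = 8) = 1 (attained at k = 0)
  C[0][1] = min over k of (A[0][0] + B[0][1] = 6 + -4 = 2, A[0][1] + B[1][1] = -4 + 8 = 4, A[0][2] + B[2][1] = 7 + -1 = 6) = 2 (attained at k = 0)
  C[0][2] = min over k of (A[0][0] + B[0][2] = 6 + 8 = 14, A[0][1] + B[1][2] = -4 + 9 = 5, A[0][2] + B[2][2] = 7 + -3 = 4) = 4 (attained at k = 2)
  C[1][0] = min over k of (A[1][0] + B[0][0] = -3 + -5 = -8, A[1][1] + B[1][0] = 7 + 6 = 13, A[1][2] + B[2][0] = 7 + 1 = 8) = -8 (attained at k = 0)
  C[1][1] = min over k of (A[1][0] + B[0][1] = -3 + -4 = -7, A[1][1] + B[1][1] = 7 + 8 = 15, A[1][2] + B[2][1] = 7 + -1 = 6) = -7 (attained at k = 0)
  C[1][2] = min over k of (A[1][0] + B[0][2] = -3 + 8 = 5, A[1][1] + B[1][2] = 7 + 9 = 16, A[1][2] + B[2][2] = 7 + -3 = 4) = 4 (attained at k = 2)
  C[2][0] = min over k of (A[2][0] + B[0][0] = -1 + -5 = -6, A[2][1] + B[1][0] = 7 + 6 = 13, A[2][2] + B[2][0] = -3 + 1 = -2) = -6 (attained at k = 0)
  C[2][1] = min over k of (A[2][0] + B[0][1] = -1 + -4 = -5, A[2][1] + B[1][1] = 7 + 8 = 15, A[2][2] + B[2][1] = -3 + -1 = -4) = -5 (attained at k = 0)
  C[2][2] = min over k of (A[2][0] + B[0][2] = -1 + 8 = 7, A[2][1] + B[1][2] = 7 + 9 = 16, A[2][2] + B[2][2] = -3 + -3 = -6) = -6 (attained at k = 2)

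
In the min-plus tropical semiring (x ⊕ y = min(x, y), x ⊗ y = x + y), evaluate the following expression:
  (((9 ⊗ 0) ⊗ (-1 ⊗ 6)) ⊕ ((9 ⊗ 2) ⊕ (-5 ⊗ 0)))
(((9 ⊗ 0) ⊗ (-1 ⊗ 6)) ⊕ ((9 ⊗ 2) ⊕ (-5 ⊗ 0))) = -5

Expand innermost to outermost. Recall ⊕ takes the minimum of its arguments and ⊗ takes their sum. Working out the expression (((9 ⊗ 0) ⊗ (-1 ⊗ 6)) ⊕ ((9 ⊗ 2) ⊕ (-5 ⊗ 0))) gives -5.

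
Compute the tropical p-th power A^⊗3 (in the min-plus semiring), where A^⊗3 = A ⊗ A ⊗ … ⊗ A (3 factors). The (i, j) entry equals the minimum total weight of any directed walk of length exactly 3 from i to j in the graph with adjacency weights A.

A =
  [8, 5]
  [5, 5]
A^⊗3 =
  [15, 15]
  [15, 15]

Each entry (A^⊗3)_ij equals the minimum over all length-3 walks i = v_0 → v_1 → … → v_3 = j of Σ_t A[v_t][v_{t+1}]. For example, for (i, j) = (0, 1) we minimise over 4 possible intermediate vertex sequences; the minimum is 15, attained along the walk 0 → 1 → 0 → 1.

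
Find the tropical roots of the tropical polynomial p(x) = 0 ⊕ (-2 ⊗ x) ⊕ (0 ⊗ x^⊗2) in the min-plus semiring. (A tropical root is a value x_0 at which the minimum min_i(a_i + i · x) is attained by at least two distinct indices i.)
Roots: {-2, 2}

Each tropical root is a break point of the lower envelope of the lines y = a_i + i · x (there are 3 lines, with slopes 0, 1, ..., 2). Only the lines that attain the minimum somewhere contribute to roots; other lines are dominated. Here the surviving (envelope) indices are i = 2, i = 1, i = 0.
Intersections between consecutive envelope lines give the roots: for adjacent envelope indices i < j the intersection is x = (a_i − a_j) / (j − i). Reading off the sorted break points: {-2, 2}.
Verification: at each break x_0, at least two indices attain the minimum of min_i(a_i + i · x_0).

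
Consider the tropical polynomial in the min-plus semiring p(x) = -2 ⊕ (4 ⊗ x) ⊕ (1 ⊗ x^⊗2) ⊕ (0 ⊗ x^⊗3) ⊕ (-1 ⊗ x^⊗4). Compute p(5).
p(5) = -2

A tropical monomial a ⊗ x^⊗i evaluates to a + i · x. Evaluating each term at x = 5:
  Term 0 contributes -2 + 0 · 5 = -2
  Term 1 contributes 4 + 1 · 5 = 9
  Term 2 contributes 1 + 2 · 5 = 11
  Term 3 contributes 0 + 3 · 5 = 15
  Term 4 contributes -1 + 4 · 5 = 19
p(5) = ⊕ of these = min[-2, 9, 11, 15, 19] = -2.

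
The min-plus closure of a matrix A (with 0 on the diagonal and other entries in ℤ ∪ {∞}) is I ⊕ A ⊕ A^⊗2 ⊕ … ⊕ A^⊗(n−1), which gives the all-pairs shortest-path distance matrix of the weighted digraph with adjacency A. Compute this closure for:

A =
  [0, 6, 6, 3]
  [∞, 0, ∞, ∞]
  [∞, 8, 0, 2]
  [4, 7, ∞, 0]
Closure =
  [0, 6, 6, 3]
  [∞, 0, ∞, ∞]
  [6, 8, 0, 2]
  [4, 7, 10, 0]

This is the Floyd-Warshall all-pairs shortest-path computation. For each intermediate vertex k = 0, 1, …, 3, update dist[i][j] ← min(dist[i][j], dist[i][k] + dist[k][j]). The final matrix gives, for each (i, j), the minimum total weight of any directed path from i to j (possibly empty when i = j).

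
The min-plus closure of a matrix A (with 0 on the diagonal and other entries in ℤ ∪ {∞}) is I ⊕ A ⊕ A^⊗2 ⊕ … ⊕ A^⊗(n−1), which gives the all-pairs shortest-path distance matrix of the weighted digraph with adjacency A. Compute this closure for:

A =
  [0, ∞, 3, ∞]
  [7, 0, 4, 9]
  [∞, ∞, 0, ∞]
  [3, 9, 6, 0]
Closure =
  [0, ∞, 3, ∞]
  [7, 0, 4, 9]
  [∞, ∞, 0, ∞]
  [3, 9, 6, 0]

This is the Floyd-Warshall all-pairs shortest-path computation. For each intermediate vertex k = 0, 1, …, 3, update dist[i][j] ← min(dist[i][j], dist[i][k] + dist[k][j]). The final matrix gives, for each (i, j), the minimum total weight of any directed path from i to j (possibly empty when i = j).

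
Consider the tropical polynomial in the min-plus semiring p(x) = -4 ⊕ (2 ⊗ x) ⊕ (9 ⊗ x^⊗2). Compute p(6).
p(6) = -4

A tropical monomial a ⊗ x^⊗i evaluates to a + i · x. Evaluating each term at x = 6:
  Term 0 contributes -4 + 0 · 6 = -4
  Term 1 contributes 2 + 1 · 6 = 8
  Term 2 contributes 9 + 2 · 6 = 21
p(6) = ⊕ of these = min[-4, 8, 21] = -4.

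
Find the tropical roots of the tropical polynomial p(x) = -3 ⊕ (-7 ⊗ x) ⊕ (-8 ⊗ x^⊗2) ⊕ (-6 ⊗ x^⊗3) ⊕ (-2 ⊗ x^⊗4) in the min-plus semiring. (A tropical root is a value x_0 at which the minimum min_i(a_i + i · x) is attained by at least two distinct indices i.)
Roots: {-4, -2, 1, 4}

Each tropical root is a break point of the lower envelope of the lines y = a_i + i · x (there are 5 lines, with slopes 0, 1, ..., 4). Only the lines that attain the minimum somewhere contribute to roots; other lines are dominated. Here the surviving (envelope) indices are i = 4, i = 3, i = 2, i = 1, i = 0.
Intersections between consecutive envelope lines give the roots: for adjacent envelope indices i < j the intersection is x = (a_i − a_j) / (j − i). Reading off the sorted break points: {-4, -2, 1, 4}.
Verification: at each break x_0, at least two indices attain the minimum of min_i(a_i + i · x_0).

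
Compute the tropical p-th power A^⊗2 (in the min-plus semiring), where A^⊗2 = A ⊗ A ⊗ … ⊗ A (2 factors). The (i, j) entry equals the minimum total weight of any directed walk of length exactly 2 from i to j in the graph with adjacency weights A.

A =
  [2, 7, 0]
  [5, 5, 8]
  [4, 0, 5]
A^⊗2 =
  [4, 0, 2]
  [7, 8, 5]
  [5, 5, 4]

Each entry (A^⊗2)_ij equals the minimum over all length-2 walks i = v_0 → v_1 → … → v_2 = j of Σ_t A[v_t][v_{t+1}]. For example, for (i, j) = (0, 2) we minimise over 3 possible intermediate vertex sequences; the minimum is 2, attained along the walk 0 → 0 → 2.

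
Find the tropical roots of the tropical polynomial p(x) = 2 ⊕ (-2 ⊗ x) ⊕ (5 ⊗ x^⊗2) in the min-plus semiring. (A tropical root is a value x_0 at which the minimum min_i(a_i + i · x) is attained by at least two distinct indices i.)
Roots: {-7, 4}

Each tropical root is a break point of the lower envelope of the lines y = a_i + i · x (there are 3 lines, with slopes 0, 1, ..., 2). Only the lines that attain the minimum somewhere contribute to roots; other lines are dominated. Here the surviving (envelope) indices are i = 2, i = 1, i = 0.
Intersections between consecutive envelope lines give the roots: for adjacent envelope indices i < j the intersection is x = (a_i − a_j) / (j − i). Reading off the sorted break points: {-7, 4}.
Verification: at each break x_0, at least two indices attain the minimum of min_i(a_i + i · x_0).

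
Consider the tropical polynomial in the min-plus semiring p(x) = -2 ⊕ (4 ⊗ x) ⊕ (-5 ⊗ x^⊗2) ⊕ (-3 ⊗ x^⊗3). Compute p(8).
p(8) = -2

A tropical monomial a ⊗ x^⊗i evaluates to a + i · x. Evaluating each term at x = 8:
  Term 0 contributes -2 + 0 · 8 = -2
  Term 1 contributes 4 + 1 · 8 = 12
  Term 2 contributes -5 + 2 · 8 = 11
  Term 3 contributes -3 + 3 · 8 = 21
p(8) = ⊕ of these = min[-2, 12, 11, 21] = -2.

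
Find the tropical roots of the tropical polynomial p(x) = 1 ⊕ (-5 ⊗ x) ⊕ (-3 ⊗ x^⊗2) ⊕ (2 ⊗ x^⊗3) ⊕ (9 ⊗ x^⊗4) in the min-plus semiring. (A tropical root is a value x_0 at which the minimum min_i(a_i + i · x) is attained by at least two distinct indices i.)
Roots: {-7, -5, -2, 6}

Each tropical root is a break point of the lower envelope of the lines y = a_i + i · x (there are 5 lines, with slopes 0, 1, ..., 4). Only the lines that attain the minimum somewhere contribute to roots; other lines are dominated. Here the surviving (envelope) indices are i = 4, i = 3, i = 2, i = 1, i = 0.
Intersections between consecutive envelope lines give the roots: for adjacent envelope indices i < j the intersection is x = (a_i − a_j) / (j − i). Reading off the sorted break points: {-7, -5, -2, 6}.
Verification: at each break x_0, at least two indices attain the minimum of min_i(a_i + i · x_0).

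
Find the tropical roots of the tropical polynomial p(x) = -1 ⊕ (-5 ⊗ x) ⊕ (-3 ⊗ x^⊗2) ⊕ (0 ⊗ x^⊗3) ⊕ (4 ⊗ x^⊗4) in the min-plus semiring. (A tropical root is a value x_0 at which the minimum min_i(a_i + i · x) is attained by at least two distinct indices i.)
Roots: {-4, -3, -2, 4}

Each tropical root is a break point of the lower envelope of the lines y = a_i + i · x (there are 5 lines, with slopes 0, 1, ..., 4). Only the lines that attain the minimum somewhere contribute to roots; other lines are dominated. Here the surviving (envelope) indices are i = 4, i = 3, i = 2, i = 1, i = 0.
Intersections between consecutive envelope lines give the roots: for adjacent envelope indices i < j the intersection is x = (a_i − a_j) / (j − i). Reading off the sorted break points: {-4, -3, -2, 4}.
Verification: at each break x_0, at least two indices attain the minimum of min_i(a_i + i · x_0).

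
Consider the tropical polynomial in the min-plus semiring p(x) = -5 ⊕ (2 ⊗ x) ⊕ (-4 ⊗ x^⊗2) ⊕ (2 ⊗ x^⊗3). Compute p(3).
p(3) = -5

A tropical monomial a ⊗ x^⊗i evaluates to a + i · x. Evaluating each term at x = 3:
  Term 0 contributes -5 + 0 · 3 = -5
  Term 1 contributes 2 + 1 · 3 = 5
  Term 2 contributes -4 + 2 · 3 = 2
  Term 3 contributes 2 + 3 · 3 = 11
p(3) = ⊕ of these = min[-5, 5, 2, 11] = -5.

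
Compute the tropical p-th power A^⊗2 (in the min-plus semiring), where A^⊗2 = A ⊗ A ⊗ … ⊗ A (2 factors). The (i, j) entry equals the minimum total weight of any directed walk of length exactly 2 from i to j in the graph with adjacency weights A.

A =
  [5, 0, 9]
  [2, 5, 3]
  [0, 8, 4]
A^⊗2 =
  [2, 5, 3]
  [3, 2, 7]
  [4, 0, 8]

Each entry (A^⊗2)_ij equals the minimum over all length-2 walks i = v_0 → v_1 → … → v_2 = j of Σ_t A[v_t][v_{t+1}]. For example, for (i, j) = (0, 2) we minimise over 3 possible intermediate vertex sequences; the minimum is 3, attained along the walk 0 → 1 → 2.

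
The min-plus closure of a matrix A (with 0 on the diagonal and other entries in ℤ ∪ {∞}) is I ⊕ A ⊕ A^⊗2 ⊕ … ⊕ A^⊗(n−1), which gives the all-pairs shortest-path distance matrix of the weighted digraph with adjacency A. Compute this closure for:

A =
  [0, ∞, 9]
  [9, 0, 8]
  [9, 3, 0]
Closure =
  [0, 12, 9]
  [9, 0, 8]
  [9, 3, 0]

This is the Floyd-Warshall all-pairs shortest-path computation. For each intermediate vertex k = 0, 1, …, 2, update dist[i][j] ← min(dist[i][j], dist[i][k] + dist[k][j]). The final matrix gives, for each (i, j), the minimum total weight of any directed path from i to j (possibly empty when i = j).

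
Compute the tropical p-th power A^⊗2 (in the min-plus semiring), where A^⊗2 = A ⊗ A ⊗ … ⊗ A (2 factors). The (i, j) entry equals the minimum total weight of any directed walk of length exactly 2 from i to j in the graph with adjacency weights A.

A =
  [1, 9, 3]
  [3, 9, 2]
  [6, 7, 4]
A^⊗2 =
  [2, 10, 4]
  [4, 9, 6]
  [7, 11, 8]

Each entry (A^⊗2)_ij equals the minimum over all length-2 walks i = v_0 → v_1 → … → v_2 = j of Σ_t A[v_t][v_{t+1}]. For example, for (i, j) = (0, 2) we minimise over 3 possible intermediate vertex sequences; the minimum is 4, attained along the walk 0 → 0 → 2.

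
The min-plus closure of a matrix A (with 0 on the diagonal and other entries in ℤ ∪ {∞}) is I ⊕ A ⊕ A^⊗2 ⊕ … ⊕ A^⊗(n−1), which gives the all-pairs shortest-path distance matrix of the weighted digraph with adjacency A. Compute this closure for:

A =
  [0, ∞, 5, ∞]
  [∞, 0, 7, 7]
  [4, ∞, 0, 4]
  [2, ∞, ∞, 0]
Closure =
  [0, ∞, 5, 9]
  [9, 0, 7, 7]
  [4, ∞, 0, 4]
  [2, ∞, 7, 0]

This is the Floyd-Warshall all-pairs shortest-path computation. For each intermediate vertex k = 0, 1, …, 3, update dist[i][j] ← min(dist[i][j], dist[i][k] + dist[k][j]). The final matrix gives, for each (i, j), the minimum total weight of any directed path from i to j (possibly empty when i = j).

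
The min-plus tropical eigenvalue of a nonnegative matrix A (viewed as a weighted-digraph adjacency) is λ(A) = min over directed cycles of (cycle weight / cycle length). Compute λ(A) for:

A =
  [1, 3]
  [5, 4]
λ(A) = 1

Enumerate directed cycles and compute their means (weight / length). Sample:
  cycle 0 → 0: weight = 1, length = 1, mean = 1/1 ≈ 1.000
  cycle 1 → 1: weight = 4, length = 1, mean = 4/1 ≈ 4.000
  cycle 0 → 1 → 0: weight = 8, length = 2, mean = 8/2 ≈ 4.000
  cycle 1 → 0 → 1: weight = 8, length = 2, mean = 8/2 ≈ 4.000
Minimum mean = 1.000, attained e.g. along the cycle 0 → 0 with weight 1 and length 1. So λ(A) = 1/1 = 1.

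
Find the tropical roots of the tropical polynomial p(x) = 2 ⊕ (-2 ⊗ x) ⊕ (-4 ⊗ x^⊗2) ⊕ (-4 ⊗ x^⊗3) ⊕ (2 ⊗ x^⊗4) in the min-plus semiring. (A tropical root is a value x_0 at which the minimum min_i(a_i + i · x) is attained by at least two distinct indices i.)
Roots: {-6, 0, 2, 4}

Each tropical root is a break point of the lower envelope of the lines y = a_i + i · x (there are 5 lines, with slopes 0, 1, ..., 4). Only the lines that attain the minimum somewhere contribute to roots; other lines are dominated. Here the surviving (envelope) indices are i = 4, i = 3, i = 2, i = 1, i = 0.
Intersections between consecutive envelope lines give the roots: for adjacent envelope indices i < j the intersection is x = (a_i − a_j) / (j − i). Reading off the sorted break points: {-6, 0, 2, 4}.
Verification: at each break x_0, at least two indices attain the minimum of min_i(a_i + i · x_0).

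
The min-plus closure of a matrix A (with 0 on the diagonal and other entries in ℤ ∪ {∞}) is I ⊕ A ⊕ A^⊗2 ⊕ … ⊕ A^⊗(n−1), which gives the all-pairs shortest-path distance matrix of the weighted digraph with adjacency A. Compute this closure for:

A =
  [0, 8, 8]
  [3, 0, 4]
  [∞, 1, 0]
Closure =
  [0, 8, 8]
  [3, 0, 4]
  [4, 1, 0]

This is the Floyd-Warshall all-pairs shortest-path computation. For each intermediate vertex k = 0, 1, …, 2, update dist[i][j] ← min(dist[i][j], dist[i][k] + dist[k][j]). The final matrix gives, for each (i, j), the minimum total weight of any directed path from i to j (possibly empty when i = j).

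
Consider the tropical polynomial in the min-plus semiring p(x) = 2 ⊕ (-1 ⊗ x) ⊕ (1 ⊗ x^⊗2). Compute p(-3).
p(-3) = -5

A tropical monomial a ⊗ x^⊗i evaluates to a + i · x. Evaluating each term at x = -3:
  Term 0 contributes 2 + 0 · -3 = 2
  Term 1 contributes -1 + 1 · -3 = -4
  Term 2 contributes 1 + 2 · -3 = -5
p(-3) = ⊕ of these = min[2, -4, -5] = -5.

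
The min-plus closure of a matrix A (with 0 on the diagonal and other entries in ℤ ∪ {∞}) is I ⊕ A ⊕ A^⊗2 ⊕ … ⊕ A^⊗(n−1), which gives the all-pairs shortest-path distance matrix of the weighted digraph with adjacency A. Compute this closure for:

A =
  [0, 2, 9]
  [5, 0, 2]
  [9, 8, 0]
Closure =
  [0, 2, 4]
  [5, 0, 2]
  [9, 8, 0]

This is the Floyd-Warshall all-pairs shortest-path computation. For each intermediate vertex k = 0, 1, …, 2, update dist[i][j] ← min(dist[i][j], dist[i][k] + dist[k][j]). The final matrix gives, for each (i, j), the minimum total weight of any directed path from i to j (possibly empty when i = j).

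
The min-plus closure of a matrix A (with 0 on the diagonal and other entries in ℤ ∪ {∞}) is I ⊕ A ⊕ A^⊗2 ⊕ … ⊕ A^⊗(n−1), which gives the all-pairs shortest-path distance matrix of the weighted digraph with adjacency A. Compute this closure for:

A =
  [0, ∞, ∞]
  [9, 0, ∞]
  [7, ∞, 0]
Closure =
  [0, ∞, ∞]
  [9, 0, ∞]
  [7, ∞, 0]

This is the Floyd-Warshall all-pairs shortest-path computation. For each intermediate vertex k = 0, 1, …, 2, update dist[i][j] ← min(dist[i][j], dist[i][k] + dist[k][j]). The final matrix gives, for each (i, j), the minimum total weight of any directed path from i to j (possibly empty when i = j).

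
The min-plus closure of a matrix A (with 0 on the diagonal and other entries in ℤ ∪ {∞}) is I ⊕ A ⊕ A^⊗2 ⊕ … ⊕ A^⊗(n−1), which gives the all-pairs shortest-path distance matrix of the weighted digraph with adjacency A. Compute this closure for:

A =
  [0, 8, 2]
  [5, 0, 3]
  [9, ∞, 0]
Closure =
  [0, 8, 2]
  [5, 0, 3]
  [9, 17, 0]

This is the Floyd-Warshall all-pairs shortest-path computation. For each intermediate vertex k = 0, 1, …, 2, update dist[i][j] ← min(dist[i][j], dist[i][k] + dist[k][j]). The final matrix gives, for each (i, j), the minimum total weight of any directed path from i to j (possibly empty when i = j).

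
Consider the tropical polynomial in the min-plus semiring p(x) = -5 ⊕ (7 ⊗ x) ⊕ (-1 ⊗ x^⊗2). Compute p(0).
p(0) = -5

A tropical monomial a ⊗ x^⊗i evaluates to a + i · x. Evaluating each term at x = 0:
  Term 0 contributes -5 + 0 · 0 = -5
  Term 1 contributes 7 + 1 · 0 = 7
  Term 2 contributes -1 + 2 · 0 = -1
p(0) = ⊕ of these = min[-5, 7, -1] = -5.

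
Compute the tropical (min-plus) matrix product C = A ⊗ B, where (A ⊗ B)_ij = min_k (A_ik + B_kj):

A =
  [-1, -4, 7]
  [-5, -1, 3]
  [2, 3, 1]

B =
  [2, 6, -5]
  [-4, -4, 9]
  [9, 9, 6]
A ⊗ B =
  [-8, -8, -6]
  [-5, -5, -10]
  [-1, -1, -3]

Apply the min-plus product entry-by-entry:
  C[0][0] = min over k of (A[0][0] + B[0][0] = -1 + 2 = 1, A[0][1] + B[1][0] = -4 + -4 = -8, A[0][2] + B[2][0] = 7 + 9 = 16) = -8 (attained at k = 1)
  C[0][1] = min over k of (A[0][0] + B[0][1] = -1 + 6 = 5, A[0][1] + B[1][1] = -4 + -4 = -8, A[0][2] + B[2][1] = 7 + 9 = 16) = -8 (attained at k = 1)
  C[0][2] = min over k of (A[0][0] + B[0][2] = -1 + -5 = -6, A[0][1] + B[1][2] = -4 + 9 = 5, A[0][2] + B[2][2] = 7 + 6 = 13) = -6 (attained at k = 0)
  C[1][0] = min over k of (A[1][0] + B[0][0] = -5 + 2 = -3, A[1][1] + B[1][0] = -1 + -4 = -5, A[1][2] + B[2][0] = 3 + 9 = 12) = -5 (attained at k = 1)
  C[1][1] = min over k of (A[1][0] + B[0][1] = -5 + 6 = 1, A[1][1] + B[1][1] = -1 + -4 = -5, A[1][2] + B[2][1] = 3 + 9 = 12) = -5 (attained at k = 1)
  C[1][2] = min over k of (A[1][0] + B[0][2] = -5 + -5 = -10, A[1][1] + B[1][2] = -1 + 9 = 8, A[1][2] + B[2][2] = 3 + 6 = 9) = -10 (attained at k = 0)
  C[2][0] = min over k of (A[2][0] + B[0][0] = 2 + 2 = 4, A[2][1] + B[1][0] = 3 + -4 = -1, A[2][2] + B[2][0] = 1 + 9 = 10) = -1 (attained at k = 1)
  C[2][1] = min over k of (A[2][0] + B[0][1] = 2 + 6 = 8, A[2][1] + B[1][1] = 3 + -4 = -1, A[2][2] + B[2][1] = 1 + 9 = 10) = -1 (attained at k = 1)
  C[2][2] = min over k of (A[2][0] + B[0][2] = 2 + -5 = -3, A[2][1] + B[1][2] = 3 + 9 = 12, A[2][2] + B[2][2] = 1 + 6 = 7) = -3 (attained at k = 0)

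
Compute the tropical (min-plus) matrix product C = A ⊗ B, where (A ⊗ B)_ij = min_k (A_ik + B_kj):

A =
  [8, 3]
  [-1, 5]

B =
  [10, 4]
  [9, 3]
A ⊗ B =
  [12, 6]
  [9, 3]

Apply the min-plus product entry-by-entry:
  C[0][0] = min over k of (A[0][0] + B[0][0] = 8 + 10 = 18, A[0][1] + B[1][0] = 3 + 9 = 12) = 12 (attained at k = 1)
  C[0][1] = min over k of (A[0][0] + B[0][1] = 8 + 4 = 12, A[0][1] + B[1][1] = 3 + 3 = 6) = 6 (attained at k = 1)
  C[1][0] = min over k of (A[1][0] + B[0][0] = -1 + 10 = 9, A[1][1] + B[1][0] = 5 + 9 = 14) = 9 (attained at k = 0)
  C[1][1] = min over k of (A[1][0] + B[0][1] = -1 + 4 = 3, A[1][1] + B[1][1] = 5 + 3 = 8) = 3 (attained at k = 0)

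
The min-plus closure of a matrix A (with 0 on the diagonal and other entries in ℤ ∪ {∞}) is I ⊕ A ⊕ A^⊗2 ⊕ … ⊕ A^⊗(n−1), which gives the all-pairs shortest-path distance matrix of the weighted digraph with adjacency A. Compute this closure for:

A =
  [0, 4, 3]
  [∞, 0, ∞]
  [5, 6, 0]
Closure =
  [0, 4, 3]
  [∞, 0, ∞]
  [5, 6, 0]

This is the Floyd-Warshall all-pairs shortest-path computation. For each intermediate vertex k = 0, 1, …, 2, update dist[i][j] ← min(dist[i][j], dist[i][k] + dist[k][j]). The final matrix gives, for each (i, j), the minimum total weight of any directed path from i to j (possibly empty when i = j).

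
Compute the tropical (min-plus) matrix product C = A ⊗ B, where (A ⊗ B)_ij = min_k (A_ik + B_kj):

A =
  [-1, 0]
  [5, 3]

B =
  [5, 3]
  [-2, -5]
A ⊗ B =
  [-2, -5]
  [1, -2]

Apply the min-plus product entry-by-entry:
  C[0][0] = min over k of (A[0][0] + B[0][0] = -1 + 5 = 4, A[0][1] + B[1][0] = 0 + -2 = -2) = -2 (attained at k = 1)
  C[0][1] = min over k of (A[0][0] + B[0][1] = -1 + 3 = 2, A[0][1] + B[1][1] = 0 + -5 = -5) = -5 (attained at k = 1)
  C[1][0] = min over k of (A[1][0] + B[0][0] = 5 + 5 = 10, A[1][1] + B[1][0] = 3 + -2 = 1) = 1 (attained at k = 1)
  C[1][1] = min over k of (A[1][0] + B[0][1] = 5 + 3 = 8, A[1][1] + B[1][1] = 3 + -5 = -2) = -2 (attained at k = 1)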